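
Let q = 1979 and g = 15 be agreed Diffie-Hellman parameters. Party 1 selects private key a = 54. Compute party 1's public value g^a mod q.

138

Public value = 15^54 mod 1979.
15^1 ≡ 15 (mod 1979)
15^2 = (15^1)^2 ≡ 15^2 = 225 ≡ 225 (mod 1979)
15^4 = (15^2)^2 ≡ 225^2 = 50625 ≡ 1150 (mod 1979)
15^8 = (15^4)^2 ≡ 1150^2 = 1322500 ≡ 528 (mod 1979)
15^16 = (15^8)^2 ≡ 528^2 = 278784 ≡ 1724 (mod 1979)
15^32 = (15^16)^2 ≡ 1724^2 = 2972176 ≡ 1697 (mod 1979)
15^54 = 15^32 · 15^16 · 15^4 · 15^2 ≡ 1697 · 1724 · 1150 · 225 ≡ 138 (mod 1979).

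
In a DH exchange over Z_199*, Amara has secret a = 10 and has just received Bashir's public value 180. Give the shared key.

180

Shared key K = 180^10 mod 199.
180^1 ≡ 180 (mod 199)
180^2 = (180^1)^2 ≡ 180^2 = 32400 ≡ 162 (mod 199)
180^4 = (180^2)^2 ≡ 162^2 = 26244 ≡ 175 (mod 199)
180^8 = (180^4)^2 ≡ 175^2 = 30625 ≡ 178 (mod 199)
180^10 = 180^8 · 180^2 ≡ 178 · 162 ≡ 180 (mod 199).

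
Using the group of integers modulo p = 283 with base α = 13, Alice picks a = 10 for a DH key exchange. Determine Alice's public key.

Public value = 13^10 (mod 283).
13^1 ≡ 13 (mod 283)
13^2 = (13^1)^2 ≡ 13^2 = 169 ≡ 169 (mod 283)
13^4 = (13^2)^2 ≡ 169^2 = 28561 ≡ 261 (mod 283)
13^8 = (13^4)^2 ≡ 261^2 = 68121 ≡ 201 (mod 283)
13^10 = 13^8 · 13^2 ≡ 201 · 169 ≡ 9 (mod 283).

9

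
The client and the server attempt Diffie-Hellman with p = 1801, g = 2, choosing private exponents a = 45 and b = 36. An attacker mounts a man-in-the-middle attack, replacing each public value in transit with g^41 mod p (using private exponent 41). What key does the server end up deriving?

2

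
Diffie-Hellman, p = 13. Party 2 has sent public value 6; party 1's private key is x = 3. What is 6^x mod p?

8

Shared key K = 6^3 mod 13.
6^1 ≡ 6 (mod 13)
6^2 = (6^1)^2 ≡ 6^2 = 36 ≡ 10 (mod 13)
6^3 = 6^2 · 6^1 ≡ 10 · 6 ≡ 8 (mod 13).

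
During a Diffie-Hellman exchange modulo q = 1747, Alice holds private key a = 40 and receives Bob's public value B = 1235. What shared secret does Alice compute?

Shared key K = 1235^40 mod 1747.
1235^1 ≡ 1235 (mod 1747)
1235^2 = (1235^1)^2 ≡ 1235^2 = 1525225 ≡ 94 (mod 1747)
1235^4 = (1235^2)^2 ≡ 94^2 = 8836 ≡ 101 (mod 1747)
1235^8 = (1235^4)^2 ≡ 101^2 = 10201 ≡ 1466 (mod 1747)
1235^16 = (1235^8)^2 ≡ 1466^2 = 2149156 ≡ 346 (mod 1747)
1235^32 = (1235^16)^2 ≡ 346^2 = 119716 ≡ 920 (mod 1747)
1235^40 = 1235^32 · 1235^8 ≡ 920 · 1466 ≡ 36 (mod 1747).

36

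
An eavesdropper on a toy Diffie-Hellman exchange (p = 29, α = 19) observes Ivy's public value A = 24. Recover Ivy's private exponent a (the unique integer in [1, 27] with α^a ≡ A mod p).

4

Try successive powers of 19 modulo 29:
19^1 ≡ 19
19^2 ≡ 13
19^3 ≡ 15
19^4 ≡ 24
Found: a = 4.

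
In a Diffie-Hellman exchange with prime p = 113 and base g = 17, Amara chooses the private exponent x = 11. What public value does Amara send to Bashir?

75

Public value = 17^11 (mod 113).
17^1 ≡ 17 (mod 113)
17^2 = (17^1)^2 ≡ 17^2 = 289 ≡ 63 (mod 113)
17^4 = (17^2)^2 ≡ 63^2 = 3969 ≡ 14 (mod 113)
17^8 = (17^4)^2 ≡ 14^2 = 196 ≡ 83 (mod 113)
17^11 = 17^8 · 17^2 · 17^1 ≡ 83 · 63 · 17 ≡ 75 (mod 113).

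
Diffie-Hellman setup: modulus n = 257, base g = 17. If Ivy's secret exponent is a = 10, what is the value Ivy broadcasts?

Public value = 17^10 mod 257.
17^1 ≡ 17 (mod 257)
17^2 = (17^1)^2 ≡ 17^2 = 289 ≡ 32 (mod 257)
17^4 = (17^2)^2 ≡ 32^2 = 1024 ≡ 253 (mod 257)
17^8 = (17^4)^2 ≡ 253^2 = 64009 ≡ 16 (mod 257)
17^10 = 17^8 · 17^2 ≡ 16 · 32 ≡ 255 (mod 257).

255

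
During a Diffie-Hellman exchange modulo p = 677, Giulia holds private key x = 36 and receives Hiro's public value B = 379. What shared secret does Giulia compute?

458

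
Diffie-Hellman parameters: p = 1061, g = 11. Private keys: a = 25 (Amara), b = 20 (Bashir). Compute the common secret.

961

Amara sends A = g^a mod p = 11^25 mod 1061.
11^1 ≡ 11 (mod 1061)
11^2 = (11^1)^2 ≡ 11^2 = 121 ≡ 121 (mod 1061)
11^4 = (11^2)^2 ≡ 121^2 = 14641 ≡ 848 (mod 1061)
11^8 = (11^4)^2 ≡ 848^2 = 719104 ≡ 807 (mod 1061)
11^16 = (11^8)^2 ≡ 807^2 = 651249 ≡ 856 (mod 1061)
11^25 = 11^16 · 11^8 · 11^1 ≡ 856 · 807 · 11 ≡ 891 (mod 1061).
So A = 891. Bashir then computes K = A^b mod p = 891^20 mod 1061.
891^1 ≡ 891 (mod 1061)
891^2 = (891^1)^2 ≡ 891^2 = 793881 ≡ 253 (mod 1061)
891^4 = (891^2)^2 ≡ 253^2 = 64009 ≡ 349 (mod 1061)
891^8 = (891^4)^2 ≡ 349^2 = 121801 ≡ 847 (mod 1061)
891^16 = (891^8)^2 ≡ 847^2 = 717409 ≡ 173 (mod 1061)
891^20 = 891^16 · 891^4 ≡ 173 · 349 ≡ 961 (mod 1061).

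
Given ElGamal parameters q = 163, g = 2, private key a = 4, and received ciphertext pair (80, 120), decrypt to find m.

Shared mask s = c₁^a mod q = 80^4 mod 163.
80^1 ≡ 80 (mod 163)
80^2 = (80^1)^2 ≡ 80^2 = 6400 ≡ 43 (mod 163)
80^4 = (80^2)^2 ≡ 43^2 = 1849 ≡ 56 (mod 163)
So s = 56; s⁻¹ ≡ 131 (mod 163).
m = c₂ · s⁻¹ mod 163 = 120 · 131 mod 163 = 72.

72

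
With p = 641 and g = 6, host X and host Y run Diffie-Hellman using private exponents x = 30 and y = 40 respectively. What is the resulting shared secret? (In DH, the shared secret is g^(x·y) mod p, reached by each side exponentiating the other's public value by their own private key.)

318

Host X sends A = g^x mod p = 6^30 mod 641.
6^1 ≡ 6 (mod 641)
6^2 = (6^1)^2 ≡ 6^2 = 36 ≡ 36 (mod 641)
6^4 = (6^2)^2 ≡ 36^2 = 1296 ≡ 14 (mod 641)
6^8 = (6^4)^2 ≡ 14^2 = 196 ≡ 196 (mod 641)
6^16 = (6^8)^2 ≡ 196^2 = 38416 ≡ 597 (mod 641)
6^30 = 6^16 · 6^8 · 6^4 · 6^2 ≡ 597 · 196 · 14 · 36 ≡ 125 (mod 641).
So A = 125. Host Y then computes K = A^y mod p = 125^40 mod 641.
125^1 ≡ 125 (mod 641)
125^2 = (125^1)^2 ≡ 125^2 = 15625 ≡ 241 (mod 641)
125^4 = (125^2)^2 ≡ 241^2 = 58081 ≡ 391 (mod 641)
125^8 = (125^4)^2 ≡ 391^2 = 152881 ≡ 323 (mod 641)
125^16 = (125^8)^2 ≡ 323^2 = 104329 ≡ 487 (mod 641)
125^32 = (125^16)^2 ≡ 487^2 = 237169 ≡ 640 (mod 641)
125^40 = 125^32 · 125^8 ≡ 640 · 323 ≡ 318 (mod 641).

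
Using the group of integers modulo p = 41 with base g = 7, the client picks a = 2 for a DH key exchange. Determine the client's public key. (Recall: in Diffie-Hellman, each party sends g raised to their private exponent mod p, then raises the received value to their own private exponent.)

8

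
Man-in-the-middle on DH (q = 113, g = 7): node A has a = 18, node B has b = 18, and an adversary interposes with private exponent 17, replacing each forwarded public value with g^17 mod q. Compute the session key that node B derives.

Node B receives an adversary's public value M = 7^17 mod 113 instead of the honest one.
7^1 ≡ 7 (mod 113)
7^2 = (7^1)^2 ≡ 7^2 = 49 ≡ 49 (mod 113)
7^4 = (7^2)^2 ≡ 49^2 = 2401 ≡ 28 (mod 113)
7^8 = (7^4)^2 ≡ 28^2 = 784 ≡ 106 (mod 113)
7^16 = (7^8)^2 ≡ 106^2 = 11236 ≡ 49 (mod 113)
7^17 = 7^16 · 7^1 ≡ 49 · 7 ≡ 4 (mod 113).
So M = 4. Node B computes K = M^18 mod 113.
4^1 ≡ 4 (mod 113)
4^2 = (4^1)^2 ≡ 4^2 = 16 ≡ 16 (mod 113)
4^4 = (4^2)^2 ≡ 16^2 = 256 ≡ 30 (mod 113)
4^8 = (4^4)^2 ≡ 30^2 = 900 ≡ 109 (mod 113)
4^16 = (4^8)^2 ≡ 109^2 = 11881 ≡ 16 (mod 113)
4^18 = 4^16 · 4^2 ≡ 16 · 16 ≡ 30 (mod 113).

30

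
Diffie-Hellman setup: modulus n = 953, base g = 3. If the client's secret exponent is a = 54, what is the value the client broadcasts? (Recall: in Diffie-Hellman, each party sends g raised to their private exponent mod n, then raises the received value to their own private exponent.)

452

Public value = 3^54 mod 953.
3^1 ≡ 3 (mod 953)
3^2 = (3^1)^2 ≡ 3^2 = 9 ≡ 9 (mod 953)
3^4 = (3^2)^2 ≡ 9^2 = 81 ≡ 81 (mod 953)
3^8 = (3^4)^2 ≡ 81^2 = 6561 ≡ 843 (mod 953)
3^16 = (3^8)^2 ≡ 843^2 = 710649 ≡ 664 (mod 953)
3^32 = (3^16)^2 ≡ 664^2 = 440896 ≡ 610 (mod 953)
3^54 = 3^32 · 3^16 · 3^4 · 3^2 ≡ 610 · 664 · 81 · 9 ≡ 452 (mod 953).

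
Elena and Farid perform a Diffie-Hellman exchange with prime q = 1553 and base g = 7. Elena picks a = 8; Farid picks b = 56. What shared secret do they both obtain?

301

Elena sends A = g^a mod q = 7^8 mod 1553.
7^1 ≡ 7 (mod 1553)
7^2 = (7^1)^2 ≡ 7^2 = 49 ≡ 49 (mod 1553)
7^4 = (7^2)^2 ≡ 49^2 = 2401 ≡ 848 (mod 1553)
7^8 = (7^4)^2 ≡ 848^2 = 719104 ≡ 65 (mod 1553)
So A = 65. Farid then computes K = A^b mod q = 65^56 mod 1553.
65^1 ≡ 65 (mod 1553)
65^2 = (65^1)^2 ≡ 65^2 = 4225 ≡ 1119 (mod 1553)
65^4 = (65^2)^2 ≡ 1119^2 = 1252161 ≡ 443 (mod 1553)
65^8 = (65^4)^2 ≡ 443^2 = 196249 ≡ 571 (mod 1553)
65^16 = (65^8)^2 ≡ 571^2 = 326041 ≡ 1464 (mod 1553)
65^32 = (65^16)^2 ≡ 1464^2 = 2143296 ≡ 156 (mod 1553)
65^56 = 65^32 · 65^16 · 65^8 ≡ 156 · 1464 · 571 ≡ 301 (mod 1553).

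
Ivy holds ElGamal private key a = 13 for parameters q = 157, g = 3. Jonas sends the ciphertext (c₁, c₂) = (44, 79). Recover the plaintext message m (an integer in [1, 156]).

Shared mask s = c₁^a mod q = 44^13 mod 157.
44^1 ≡ 44 (mod 157)
44^2 = (44^1)^2 ≡ 44^2 = 1936 ≡ 52 (mod 157)
44^4 = (44^2)^2 ≡ 52^2 = 2704 ≡ 35 (mod 157)
44^8 = (44^4)^2 ≡ 35^2 = 1225 ≡ 126 (mod 157)
44^13 = 44^8 · 44^4 · 44^1 ≡ 126 · 35 · 44 ≡ 145 (mod 157).
So s = 145; s⁻¹ ≡ 13 (mod 157).
m = c₂ · s⁻¹ mod 157 = 79 · 13 mod 157 = 85.

85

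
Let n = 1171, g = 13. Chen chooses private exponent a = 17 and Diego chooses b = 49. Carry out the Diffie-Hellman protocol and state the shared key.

1003

Diego sends B = g^b mod n = 13^49 mod 1171.
13^1 ≡ 13 (mod 1171)
13^2 = (13^1)^2 ≡ 13^2 = 169 ≡ 169 (mod 1171)
13^4 = (13^2)^2 ≡ 169^2 = 28561 ≡ 457 (mod 1171)
13^8 = (13^4)^2 ≡ 457^2 = 208849 ≡ 411 (mod 1171)
13^16 = (13^8)^2 ≡ 411^2 = 168921 ≡ 297 (mod 1171)
13^32 = (13^16)^2 ≡ 297^2 = 88209 ≡ 384 (mod 1171)
13^49 = 13^32 · 13^16 · 13^1 ≡ 384 · 297 · 13 ≡ 138 (mod 1171).
So B = 138. Chen then computes K = B^a mod n = 138^17 mod 1171.
138^1 ≡ 138 (mod 1171)
138^2 = (138^1)^2 ≡ 138^2 = 19044 ≡ 308 (mod 1171)
138^4 = (138^2)^2 ≡ 308^2 = 94864 ≡ 13 (mod 1171)
138^8 = (138^4)^2 ≡ 13^2 = 169 ≡ 169 (mod 1171)
138^16 = (138^8)^2 ≡ 169^2 = 28561 ≡ 457 (mod 1171)
138^17 = 138^16 · 138^1 ≡ 457 · 138 ≡ 1003 (mod 1171).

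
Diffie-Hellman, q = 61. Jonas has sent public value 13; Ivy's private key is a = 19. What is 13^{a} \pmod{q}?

13

Shared key K = 13^19 mod 61.
13^1 ≡ 13 (mod 61)
13^2 = (13^1)^2 ≡ 13^2 = 169 ≡ 47 (mod 61)
13^4 = (13^2)^2 ≡ 47^2 = 2209 ≡ 13 (mod 61)
13^8 = (13^4)^2 ≡ 13^2 = 169 ≡ 47 (mod 61)
13^16 = (13^8)^2 ≡ 47^2 = 2209 ≡ 13 (mod 61)
13^19 = 13^16 · 13^2 · 13^1 ≡ 13 · 47 · 13 ≡ 13 (mod 61).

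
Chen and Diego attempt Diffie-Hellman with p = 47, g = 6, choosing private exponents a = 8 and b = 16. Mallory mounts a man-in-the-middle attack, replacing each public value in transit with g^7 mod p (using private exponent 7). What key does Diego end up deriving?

42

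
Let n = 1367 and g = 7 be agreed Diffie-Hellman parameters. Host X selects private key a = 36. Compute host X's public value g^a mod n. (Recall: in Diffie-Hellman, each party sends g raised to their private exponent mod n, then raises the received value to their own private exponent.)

Public value = 7^36 mod 1367.
7^1 ≡ 7 (mod 1367)
7^2 = (7^1)^2 ≡ 7^2 = 49 ≡ 49 (mod 1367)
7^4 = (7^2)^2 ≡ 49^2 = 2401 ≡ 1034 (mod 1367)
7^8 = (7^4)^2 ≡ 1034^2 = 1069156 ≡ 162 (mod 1367)
7^16 = (7^8)^2 ≡ 162^2 = 26244 ≡ 271 (mod 1367)
7^32 = (7^16)^2 ≡ 271^2 = 73441 ≡ 990 (mod 1367)
7^36 = 7^32 · 7^4 ≡ 990 · 1034 ≡ 1144 (mod 1367).

1144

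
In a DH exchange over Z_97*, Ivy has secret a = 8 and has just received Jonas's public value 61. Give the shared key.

Shared key K = 61^8 mod 97.
61^1 ≡ 61 (mod 97)
61^2 = (61^1)^2 ≡ 61^2 = 3721 ≡ 35 (mod 97)
61^4 = (61^2)^2 ≡ 35^2 = 1225 ≡ 61 (mod 97)
61^8 = (61^4)^2 ≡ 61^2 = 3721 ≡ 35 (mod 97)

35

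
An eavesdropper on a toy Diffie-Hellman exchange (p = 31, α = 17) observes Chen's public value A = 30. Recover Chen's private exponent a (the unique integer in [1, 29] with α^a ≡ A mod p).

Try successive powers of 17 modulo 31:
17^1 ≡ 17
17^2 ≡ 10
17^3 ≡ 15
17^4 ≡ 7
17^5 ≡ 26
17^6 ≡ 8
17^7 ≡ 12
17^8 ≡ 18
17^9 ≡ 27
17^10 ≡ 25
17^11 ≡ 22
17^12 ≡ 2
17^13 ≡ 3
17^14 ≡ 20
17^15 ≡ 30
Found: a = 15.

15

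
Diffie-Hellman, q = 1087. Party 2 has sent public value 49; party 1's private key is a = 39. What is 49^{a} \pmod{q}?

Shared key K = 49^39 mod 1087.
49^1 ≡ 49 (mod 1087)
49^2 = (49^1)^2 ≡ 49^2 = 2401 ≡ 227 (mod 1087)
49^4 = (49^2)^2 ≡ 227^2 = 51529 ≡ 440 (mod 1087)
49^8 = (49^4)^2 ≡ 440^2 = 193600 ≡ 114 (mod 1087)
49^16 = (49^8)^2 ≡ 114^2 = 12996 ≡ 1039 (mod 1087)
49^32 = (49^16)^2 ≡ 1039^2 = 1079521 ≡ 130 (mod 1087)
49^39 = 49^32 · 49^4 · 49^2 · 49^1 ≡ 130 · 440 · 227 · 49 ≡ 369 (mod 1087).

369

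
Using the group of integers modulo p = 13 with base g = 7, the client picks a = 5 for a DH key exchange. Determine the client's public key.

11

Public value = 7^5 mod 13.
7^1 ≡ 7 (mod 13)
7^2 = (7^1)^2 ≡ 7^2 = 49 ≡ 10 (mod 13)
7^4 = (7^2)^2 ≡ 10^2 = 100 ≡ 9 (mod 13)
7^5 = 7^4 · 7^1 ≡ 9 · 7 ≡ 11 (mod 13).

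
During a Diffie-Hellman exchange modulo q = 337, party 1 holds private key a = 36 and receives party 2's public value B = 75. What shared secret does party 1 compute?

8

Shared key K = 75^36 mod 337.
75^1 ≡ 75 (mod 337)
75^2 = (75^1)^2 ≡ 75^2 = 5625 ≡ 233 (mod 337)
75^4 = (75^2)^2 ≡ 233^2 = 54289 ≡ 32 (mod 337)
75^8 = (75^4)^2 ≡ 32^2 = 1024 ≡ 13 (mod 337)
75^16 = (75^8)^2 ≡ 13^2 = 169 ≡ 169 (mod 337)
75^32 = (75^16)^2 ≡ 169^2 = 28561 ≡ 253 (mod 337)
75^36 = 75^32 · 75^4 ≡ 253 · 32 ≡ 8 (mod 337).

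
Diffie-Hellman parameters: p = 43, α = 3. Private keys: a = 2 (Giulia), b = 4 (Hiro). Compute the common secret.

25

Hiro sends B = α^b mod p = 3^4 mod 43.
3^1 ≡ 3 (mod 43)
3^2 = (3^1)^2 ≡ 3^2 = 9 ≡ 9 (mod 43)
3^4 = (3^2)^2 ≡ 9^2 = 81 ≡ 38 (mod 43)
So B = 38. Giulia then computes K = B^a mod p = 38^2 mod 43.
38^1 ≡ 38 (mod 43)
38^2 = (38^1)^2 ≡ 38^2 = 1444 ≡ 25 (mod 43)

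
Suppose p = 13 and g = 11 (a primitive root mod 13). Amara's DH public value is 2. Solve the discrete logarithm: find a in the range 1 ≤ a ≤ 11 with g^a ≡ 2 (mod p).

Try successive powers of 11 modulo 13:
11^1 ≡ 11
11^2 ≡ 4
11^3 ≡ 5
11^4 ≡ 3
11^5 ≡ 7
11^6 ≡ 12
11^7 ≡ 2
Found: a = 7.

7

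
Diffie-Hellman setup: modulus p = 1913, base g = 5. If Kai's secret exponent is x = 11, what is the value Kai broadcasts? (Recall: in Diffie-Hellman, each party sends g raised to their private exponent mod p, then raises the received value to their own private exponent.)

713

Public value = 5^11 (mod 1913).
5^1 ≡ 5 (mod 1913)
5^2 = (5^1)^2 ≡ 5^2 = 25 ≡ 25 (mod 1913)
5^4 = (5^2)^2 ≡ 25^2 = 625 ≡ 625 (mod 1913)
5^8 = (5^4)^2 ≡ 625^2 = 390625 ≡ 373 (mod 1913)
5^11 = 5^8 · 5^2 · 5^1 ≡ 373 · 25 · 5 ≡ 713 (mod 1913).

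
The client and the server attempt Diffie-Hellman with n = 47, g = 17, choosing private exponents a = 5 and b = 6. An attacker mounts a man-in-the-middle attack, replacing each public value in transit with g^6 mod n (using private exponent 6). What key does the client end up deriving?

3

The client receives an attacker's public value M = 17^6 mod 47 instead of the honest one.
17^1 ≡ 17 (mod 47)
17^2 = (17^1)^2 ≡ 17^2 = 289 ≡ 7 (mod 47)
17^4 = (17^2)^2 ≡ 7^2 = 49 ≡ 2 (mod 47)
17^6 = 17^4 · 17^2 ≡ 2 · 7 ≡ 14 (mod 47).
So M = 14. The client computes K = M^5 mod 47.
14^1 ≡ 14 (mod 47)
14^2 = (14^1)^2 ≡ 14^2 = 196 ≡ 8 (mod 47)
14^4 = (14^2)^2 ≡ 8^2 = 64 ≡ 17 (mod 47)
14^5 = 14^4 · 14^1 ≡ 17 · 14 ≡ 3 (mod 47).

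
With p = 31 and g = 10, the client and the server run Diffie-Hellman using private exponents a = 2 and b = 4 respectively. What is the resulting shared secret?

14

The client sends A = g^a mod p = 10^2 mod 31.
10^1 ≡ 10 (mod 31)
10^2 = (10^1)^2 ≡ 10^2 = 100 ≡ 7 (mod 31)
So A = 7. The server then computes K = A^b mod p = 7^4 mod 31.
7^1 ≡ 7 (mod 31)
7^2 = (7^1)^2 ≡ 7^2 = 49 ≡ 18 (mod 31)
7^4 = (7^2)^2 ≡ 18^2 = 324 ≡ 14 (mod 31)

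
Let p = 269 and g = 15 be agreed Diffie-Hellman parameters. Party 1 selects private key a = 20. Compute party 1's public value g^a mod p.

23

Public value = 15^20 mod 269.
15^1 ≡ 15 (mod 269)
15^2 = (15^1)^2 ≡ 15^2 = 225 ≡ 225 (mod 269)
15^4 = (15^2)^2 ≡ 225^2 = 50625 ≡ 53 (mod 269)
15^8 = (15^4)^2 ≡ 53^2 = 2809 ≡ 119 (mod 269)
15^16 = (15^8)^2 ≡ 119^2 = 14161 ≡ 173 (mod 269)
15^20 = 15^16 · 15^4 ≡ 173 · 53 ≡ 23 (mod 269).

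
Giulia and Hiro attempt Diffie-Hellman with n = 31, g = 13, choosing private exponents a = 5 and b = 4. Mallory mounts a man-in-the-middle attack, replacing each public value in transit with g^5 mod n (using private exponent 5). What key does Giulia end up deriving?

Giulia receives Mallory's public value M = 13^5 mod 31 instead of the honest one.
13^1 ≡ 13 (mod 31)
13^2 = (13^1)^2 ≡ 13^2 = 169 ≡ 14 (mod 31)
13^4 = (13^2)^2 ≡ 14^2 = 196 ≡ 10 (mod 31)
13^5 = 13^4 · 13^1 ≡ 10 · 13 ≡ 6 (mod 31).
So M = 6. Giulia computes K = M^5 mod 31.
6^1 ≡ 6 (mod 31)
6^2 = (6^1)^2 ≡ 6^2 = 36 ≡ 5 (mod 31)
6^4 = (6^2)^2 ≡ 5^2 = 25 ≡ 25 (mod 31)
6^5 = 6^4 · 6^1 ≡ 25 · 6 ≡ 26 (mod 31).

26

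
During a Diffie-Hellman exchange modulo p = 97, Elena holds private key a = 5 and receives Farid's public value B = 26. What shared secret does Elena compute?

Shared key K = 26^5 mod 97.
26^1 ≡ 26 (mod 97)
26^2 = (26^1)^2 ≡ 26^2 = 676 ≡ 94 (mod 97)
26^4 = (26^2)^2 ≡ 94^2 = 8836 ≡ 9 (mod 97)
26^5 = 26^4 · 26^1 ≡ 9 · 26 ≡ 40 (mod 97).

40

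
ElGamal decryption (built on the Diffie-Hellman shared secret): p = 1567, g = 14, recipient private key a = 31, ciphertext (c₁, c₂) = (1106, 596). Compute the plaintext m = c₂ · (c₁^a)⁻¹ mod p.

Shared mask s = c₁^a mod p = 1106^31 mod 1567.
1106^1 ≡ 1106 (mod 1567)
1106^2 = (1106^1)^2 ≡ 1106^2 = 1223236 ≡ 976 (mod 1567)
1106^4 = (1106^2)^2 ≡ 976^2 = 952576 ≡ 1407 (mod 1567)
1106^8 = (1106^4)^2 ≡ 1407^2 = 1979649 ≡ 528 (mod 1567)
1106^16 = (1106^8)^2 ≡ 528^2 = 278784 ≡ 1425 (mod 1567)
1106^31 = 1106^16 · 1106^8 · 1106^4 · 1106^2 · 1106^1 ≡ 1425 · 528 · 1407 · 976 · 1106 ≡ 976 (mod 1567).
So s = 976; s⁻¹ ≡ 464 (mod 1567).
m = c₂ · s⁻¹ mod 1567 = 596 · 464 mod 1567 = 752.

752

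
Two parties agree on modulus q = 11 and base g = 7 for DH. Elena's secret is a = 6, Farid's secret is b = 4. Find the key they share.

3

Elena sends A = g^a mod q = 7^6 mod 11.
7^1 ≡ 7 (mod 11)
7^2 = (7^1)^2 ≡ 7^2 = 49 ≡ 5 (mod 11)
7^4 = (7^2)^2 ≡ 5^2 = 25 ≡ 3 (mod 11)
7^6 = 7^4 · 7^2 ≡ 3 · 5 ≡ 4 (mod 11).
So A = 4. Farid then computes K = A^b mod q = 4^4 mod 11.
4^1 ≡ 4 (mod 11)
4^2 = (4^1)^2 ≡ 4^2 = 16 ≡ 5 (mod 11)
4^4 = (4^2)^2 ≡ 5^2 = 25 ≡ 3 (mod 11)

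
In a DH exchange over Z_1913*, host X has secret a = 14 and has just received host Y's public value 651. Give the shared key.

64

Shared key K = 651^14 mod 1913.
651^1 ≡ 651 (mod 1913)
651^2 = (651^1)^2 ≡ 651^2 = 423801 ≡ 1028 (mod 1913)
651^4 = (651^2)^2 ≡ 1028^2 = 1056784 ≡ 808 (mod 1913)
651^8 = (651^4)^2 ≡ 808^2 = 652864 ≡ 531 (mod 1913)
651^14 = 651^8 · 651^4 · 651^2 ≡ 531 · 808 · 1028 ≡ 64 (mod 1913).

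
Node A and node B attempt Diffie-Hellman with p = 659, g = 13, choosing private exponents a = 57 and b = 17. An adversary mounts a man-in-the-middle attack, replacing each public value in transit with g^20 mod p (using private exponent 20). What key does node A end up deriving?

Node A receives an adversary's public value M = 13^20 mod 659 instead of the honest one.
13^1 ≡ 13 (mod 659)
13^2 = (13^1)^2 ≡ 13^2 = 169 ≡ 169 (mod 659)
13^4 = (13^2)^2 ≡ 169^2 = 28561 ≡ 224 (mod 659)
13^8 = (13^4)^2 ≡ 224^2 = 50176 ≡ 92 (mod 659)
13^16 = (13^8)^2 ≡ 92^2 = 8464 ≡ 556 (mod 659)
13^20 = 13^16 · 13^4 ≡ 556 · 224 ≡ 652 (mod 659).
So M = 652. Node A computes K = M^57 mod 659.
652^1 ≡ 652 (mod 659)
652^2 = (652^1)^2 ≡ 652^2 = 425104 ≡ 49 (mod 659)
652^4 = (652^2)^2 ≡ 49^2 = 2401 ≡ 424 (mod 659)
652^8 = (652^4)^2 ≡ 424^2 = 179776 ≡ 528 (mod 659)
652^16 = (652^8)^2 ≡ 528^2 = 278784 ≡ 27 (mod 659)
652^32 = (652^16)^2 ≡ 27^2 = 729 ≡ 70 (mod 659)
652^57 = 652^32 · 652^16 · 652^8 · 652^1 ≡ 70 · 27 · 528 · 652 ≡ 619 (mod 659).

619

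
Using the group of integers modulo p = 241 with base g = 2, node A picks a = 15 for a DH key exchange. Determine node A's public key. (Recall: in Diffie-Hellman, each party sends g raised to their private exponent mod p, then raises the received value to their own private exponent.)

Public value = 2^15 (mod 241).
2^1 ≡ 2 (mod 241)
2^2 = (2^1)^2 ≡ 2^2 = 4 ≡ 4 (mod 241)
2^4 = (2^2)^2 ≡ 4^2 = 16 ≡ 16 (mod 241)
2^8 = (2^4)^2 ≡ 16^2 = 256 ≡ 15 (mod 241)
2^15 = 2^8 · 2^4 · 2^2 · 2^1 ≡ 15 · 16 · 4 · 2 ≡ 233 (mod 241).

233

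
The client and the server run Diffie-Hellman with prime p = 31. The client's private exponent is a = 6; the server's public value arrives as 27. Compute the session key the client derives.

Shared key K = 27^6 mod 31.
27^1 ≡ 27 (mod 31)
27^2 = (27^1)^2 ≡ 27^2 = 729 ≡ 16 (mod 31)
27^4 = (27^2)^2 ≡ 16^2 = 256 ≡ 8 (mod 31)
27^6 = 27^4 · 27^2 ≡ 8 · 16 ≡ 4 (mod 31).

4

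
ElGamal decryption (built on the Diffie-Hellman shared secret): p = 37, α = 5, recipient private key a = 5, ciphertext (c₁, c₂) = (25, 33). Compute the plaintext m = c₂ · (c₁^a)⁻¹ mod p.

Shared mask s = c₁^a mod p = 25^5 mod 37.
25^1 ≡ 25 (mod 37)
25^2 = (25^1)^2 ≡ 25^2 = 625 ≡ 33 (mod 37)
25^4 = (25^2)^2 ≡ 33^2 = 1089 ≡ 16 (mod 37)
25^5 = 25^4 · 25^1 ≡ 16 · 25 ≡ 30 (mod 37).
So s = 30; s⁻¹ ≡ 21 (mod 37).
m = c₂ · s⁻¹ mod 37 = 33 · 21 mod 37 = 27.

27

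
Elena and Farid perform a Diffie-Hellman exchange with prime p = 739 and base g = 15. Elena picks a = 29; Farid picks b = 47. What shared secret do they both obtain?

Elena sends A = g^a mod p = 15^29 mod 739.
15^1 ≡ 15 (mod 739)
15^2 = (15^1)^2 ≡ 15^2 = 225 ≡ 225 (mod 739)
15^4 = (15^2)^2 ≡ 225^2 = 50625 ≡ 373 (mod 739)
15^8 = (15^4)^2 ≡ 373^2 = 139129 ≡ 197 (mod 739)
15^16 = (15^8)^2 ≡ 197^2 = 38809 ≡ 381 (mod 739)
15^29 = 15^16 · 15^8 · 15^4 · 15^1 ≡ 381 · 197 · 373 · 15 ≡ 514 (mod 739).
So A = 514. Farid then computes K = A^b mod p = 514^47 mod 739.
514^1 ≡ 514 (mod 739)
514^2 = (514^1)^2 ≡ 514^2 = 264196 ≡ 373 (mod 739)
514^4 = (514^2)^2 ≡ 373^2 = 139129 ≡ 197 (mod 739)
514^8 = (514^4)^2 ≡ 197^2 = 38809 ≡ 381 (mod 739)
514^16 = (514^8)^2 ≡ 381^2 = 145161 ≡ 317 (mod 739)
514^32 = (514^16)^2 ≡ 317^2 = 100489 ≡ 724 (mod 739)
514^47 = 514^32 · 514^8 · 514^4 · 514^2 · 514^1 ≡ 724 · 381 · 197 · 373 · 514 ≡ 366 (mod 739).

366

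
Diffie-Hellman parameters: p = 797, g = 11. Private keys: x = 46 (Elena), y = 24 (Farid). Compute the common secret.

334

Farid sends B = g^y mod p = 11^24 mod 797.
11^1 ≡ 11 (mod 797)
11^2 = (11^1)^2 ≡ 11^2 = 121 ≡ 121 (mod 797)
11^4 = (11^2)^2 ≡ 121^2 = 14641 ≡ 295 (mod 797)
11^8 = (11^4)^2 ≡ 295^2 = 87025 ≡ 152 (mod 797)
11^16 = (11^8)^2 ≡ 152^2 = 23104 ≡ 788 (mod 797)
11^24 = 11^16 · 11^8 ≡ 788 · 152 ≡ 226 (mod 797).
So B = 226. Elena then computes K = B^x mod p = 226^46 mod 797.
226^1 ≡ 226 (mod 797)
226^2 = (226^1)^2 ≡ 226^2 = 51076 ≡ 68 (mod 797)
226^4 = (226^2)^2 ≡ 68^2 = 4624 ≡ 639 (mod 797)
226^8 = (226^4)^2 ≡ 639^2 = 408321 ≡ 257 (mod 797)
226^16 = (226^8)^2 ≡ 257^2 = 66049 ≡ 695 (mod 797)
226^32 = (226^16)^2 ≡ 695^2 = 483025 ≡ 43 (mod 797)
226^46 = 226^32 · 226^8 · 226^4 · 226^2 ≡ 43 · 257 · 639 · 68 ≡ 334 (mod 797).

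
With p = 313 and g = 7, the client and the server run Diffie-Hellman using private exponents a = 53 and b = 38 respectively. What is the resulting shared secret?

152

The client sends A = g^a mod p = 7^53 mod 313.
7^1 ≡ 7 (mod 313)
7^2 = (7^1)^2 ≡ 7^2 = 49 ≡ 49 (mod 313)
7^4 = (7^2)^2 ≡ 49^2 = 2401 ≡ 210 (mod 313)
7^8 = (7^4)^2 ≡ 210^2 = 44100 ≡ 280 (mod 313)
7^16 = (7^8)^2 ≡ 280^2 = 78400 ≡ 150 (mod 313)
7^32 = (7^16)^2 ≡ 150^2 = 22500 ≡ 277 (mod 313)
7^53 = 7^32 · 7^16 · 7^4 · 7^1 ≡ 277 · 150 · 210 · 7 ≡ 306 (mod 313).
So A = 306. The server then computes K = A^b mod p = 306^38 mod 313.
306^1 ≡ 306 (mod 313)
306^2 = (306^1)^2 ≡ 306^2 = 93636 ≡ 49 (mod 313)
306^4 = (306^2)^2 ≡ 49^2 = 2401 ≡ 210 (mod 313)
306^8 = (306^4)^2 ≡ 210^2 = 44100 ≡ 280 (mod 313)
306^16 = (306^8)^2 ≡ 280^2 = 78400 ≡ 150 (mod 313)
306^32 = (306^16)^2 ≡ 150^2 = 22500 ≡ 277 (mod 313)
306^38 = 306^32 · 306^4 · 306^2 ≡ 277 · 210 · 49 ≡ 152 (mod 313).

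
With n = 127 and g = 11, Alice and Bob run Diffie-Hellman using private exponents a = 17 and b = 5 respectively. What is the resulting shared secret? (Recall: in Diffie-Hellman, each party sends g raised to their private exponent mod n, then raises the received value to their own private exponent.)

Bob sends B = g^b mod n = 11^5 mod 127.
11^1 ≡ 11 (mod 127)
11^2 = (11^1)^2 ≡ 11^2 = 121 ≡ 121 (mod 127)
11^4 = (11^2)^2 ≡ 121^2 = 14641 ≡ 36 (mod 127)
11^5 = 11^4 · 11^1 ≡ 36 · 11 ≡ 15 (mod 127).
So B = 15. Alice then computes K = B^a mod n = 15^17 mod 127.
15^1 ≡ 15 (mod 127)
15^2 = (15^1)^2 ≡ 15^2 = 225 ≡ 98 (mod 127)
15^4 = (15^2)^2 ≡ 98^2 = 9604 ≡ 79 (mod 127)
15^8 = (15^4)^2 ≡ 79^2 = 6241 ≡ 18 (mod 127)
15^16 = (15^8)^2 ≡ 18^2 = 324 ≡ 70 (mod 127)
15^17 = 15^16 · 15^1 ≡ 70 · 15 ≡ 34 (mod 127).

34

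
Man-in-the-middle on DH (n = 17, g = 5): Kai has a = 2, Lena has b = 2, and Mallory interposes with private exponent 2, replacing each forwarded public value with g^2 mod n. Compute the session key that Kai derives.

13

Kai receives Mallory's public value M = 5^2 mod 17 instead of the honest one.
5^1 ≡ 5 (mod 17)
5^2 = (5^1)^2 ≡ 5^2 = 25 ≡ 8 (mod 17)
So M = 8. Kai computes K = M^2 mod 17.
8^1 ≡ 8 (mod 17)
8^2 = (8^1)^2 ≡ 8^2 = 64 ≡ 13 (mod 17)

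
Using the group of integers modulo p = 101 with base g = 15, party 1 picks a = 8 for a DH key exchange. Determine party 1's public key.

71

Public value = 15^8 mod 101.
15^1 ≡ 15 (mod 101)
15^2 = (15^1)^2 ≡ 15^2 = 225 ≡ 23 (mod 101)
15^4 = (15^2)^2 ≡ 23^2 = 529 ≡ 24 (mod 101)
15^8 = (15^4)^2 ≡ 24^2 = 576 ≡ 71 (mod 101)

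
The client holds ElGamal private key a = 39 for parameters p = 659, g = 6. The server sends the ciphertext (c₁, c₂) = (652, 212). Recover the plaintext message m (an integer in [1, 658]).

Shared mask s = c₁^a mod p = 652^39 mod 659.
652^1 ≡ 652 (mod 659)
652^2 = (652^1)^2 ≡ 652^2 = 425104 ≡ 49 (mod 659)
652^4 = (652^2)^2 ≡ 49^2 = 2401 ≡ 424 (mod 659)
652^8 = (652^4)^2 ≡ 424^2 = 179776 ≡ 528 (mod 659)
652^16 = (652^8)^2 ≡ 528^2 = 278784 ≡ 27 (mod 659)
652^32 = (652^16)^2 ≡ 27^2 = 729 ≡ 70 (mod 659)
652^39 = 652^32 · 652^4 · 652^2 · 652^1 ≡ 70 · 424 · 49 · 652 ≡ 651 (mod 659).
So s = 651; s⁻¹ ≡ 247 (mod 659).
m = c₂ · s⁻¹ mod 659 = 212 · 247 mod 659 = 303.

303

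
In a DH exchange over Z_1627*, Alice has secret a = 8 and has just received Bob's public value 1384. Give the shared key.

1175

Shared key K = 1384^8 mod 1627.
1384^1 ≡ 1384 (mod 1627)
1384^2 = (1384^1)^2 ≡ 1384^2 = 1915456 ≡ 477 (mod 1627)
1384^4 = (1384^2)^2 ≡ 477^2 = 227529 ≡ 1376 (mod 1627)
1384^8 = (1384^4)^2 ≡ 1376^2 = 1893376 ≡ 1175 (mod 1627)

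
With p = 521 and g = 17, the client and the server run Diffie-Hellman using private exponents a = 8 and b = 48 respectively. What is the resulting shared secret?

The client sends A = g^a mod p = 17^8 mod 521.
17^1 ≡ 17 (mod 521)
17^2 = (17^1)^2 ≡ 17^2 = 289 ≡ 289 (mod 521)
17^4 = (17^2)^2 ≡ 289^2 = 83521 ≡ 161 (mod 521)
17^8 = (17^4)^2 ≡ 161^2 = 25921 ≡ 392 (mod 521)
So A = 392. The server then computes K = A^b mod p = 392^48 mod 521.
392^1 ≡ 392 (mod 521)
392^2 = (392^1)^2 ≡ 392^2 = 153664 ≡ 490 (mod 521)
392^4 = (392^2)^2 ≡ 490^2 = 240100 ≡ 440 (mod 521)
392^8 = (392^4)^2 ≡ 440^2 = 193600 ≡ 309 (mod 521)
392^16 = (392^8)^2 ≡ 309^2 = 95481 ≡ 138 (mod 521)
392^32 = (392^16)^2 ≡ 138^2 = 19044 ≡ 288 (mod 521)
392^48 = 392^32 · 392^16 ≡ 288 · 138 ≡ 148 (mod 521).

148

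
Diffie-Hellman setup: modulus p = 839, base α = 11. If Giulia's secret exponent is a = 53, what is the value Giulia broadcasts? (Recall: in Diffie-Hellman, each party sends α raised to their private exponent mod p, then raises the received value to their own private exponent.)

Public value = 11^53 mod 839.
11^1 ≡ 11 (mod 839)
11^2 = (11^1)^2 ≡ 11^2 = 121 ≡ 121 (mod 839)
11^4 = (11^2)^2 ≡ 121^2 = 14641 ≡ 378 (mod 839)
11^8 = (11^4)^2 ≡ 378^2 = 142884 ≡ 254 (mod 839)
11^16 = (11^8)^2 ≡ 254^2 = 64516 ≡ 752 (mod 839)
11^32 = (11^16)^2 ≡ 752^2 = 565504 ≡ 18 (mod 839)
11^53 = 11^32 · 11^16 · 11^4 · 11^1 ≡ 18 · 752 · 378 · 11 ≡ 51 (mod 839).

51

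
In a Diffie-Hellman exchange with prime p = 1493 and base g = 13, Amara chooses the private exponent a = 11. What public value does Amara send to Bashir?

966

Public value = 13^{11} \pmod{1493}.
13^1 ≡ 13 (mod 1493)
13^2 = (13^1)^2 ≡ 13^2 = 169 ≡ 169 (mod 1493)
13^4 = (13^2)^2 ≡ 169^2 = 28561 ≡ 194 (mod 1493)
13^8 = (13^4)^2 ≡ 194^2 = 37636 ≡ 311 (mod 1493)
13^11 = 13^8 · 13^2 · 13^1 ≡ 311 · 169 · 13 ≡ 966 (mod 1493).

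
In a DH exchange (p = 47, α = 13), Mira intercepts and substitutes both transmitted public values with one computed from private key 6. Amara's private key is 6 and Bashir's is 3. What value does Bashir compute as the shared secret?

Bashir receives Mira's public value M = 13^6 mod 47 instead of the honest one.
13^1 ≡ 13 (mod 47)
13^2 = (13^1)^2 ≡ 13^2 = 169 ≡ 28 (mod 47)
13^4 = (13^2)^2 ≡ 28^2 = 784 ≡ 32 (mod 47)
13^6 = 13^4 · 13^2 ≡ 32 · 28 ≡ 3 (mod 47).
So M = 3. Bashir computes K = M^3 mod 47.
3^1 ≡ 3 (mod 47)
3^2 = (3^1)^2 ≡ 3^2 = 9 ≡ 9 (mod 47)
3^3 = 3^2 · 3^1 ≡ 9 · 3 ≡ 27 (mod 47).

27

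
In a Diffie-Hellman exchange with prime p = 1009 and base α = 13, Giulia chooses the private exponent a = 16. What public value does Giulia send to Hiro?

Public value = 13^16 mod 1009.
13^1 ≡ 13 (mod 1009)
13^2 = (13^1)^2 ≡ 13^2 = 169 ≡ 169 (mod 1009)
13^4 = (13^2)^2 ≡ 169^2 = 28561 ≡ 309 (mod 1009)
13^8 = (13^4)^2 ≡ 309^2 = 95481 ≡ 635 (mod 1009)
13^16 = (13^8)^2 ≡ 635^2 = 403225 ≡ 634 (mod 1009)

634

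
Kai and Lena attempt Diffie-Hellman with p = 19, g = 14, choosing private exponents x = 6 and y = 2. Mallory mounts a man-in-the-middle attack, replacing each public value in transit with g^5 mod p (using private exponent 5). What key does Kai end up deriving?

11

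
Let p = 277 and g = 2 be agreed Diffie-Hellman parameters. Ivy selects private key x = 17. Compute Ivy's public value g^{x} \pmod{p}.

Public value = 2^{17} \pmod{277}.
2^1 ≡ 2 (mod 277)
2^2 = (2^1)^2 ≡ 2^2 = 4 ≡ 4 (mod 277)
2^4 = (2^2)^2 ≡ 4^2 = 16 ≡ 16 (mod 277)
2^8 = (2^4)^2 ≡ 16^2 = 256 ≡ 256 (mod 277)
2^16 = (2^8)^2 ≡ 256^2 = 65536 ≡ 164 (mod 277)
2^17 = 2^16 · 2^1 ≡ 164 · 2 ≡ 51 (mod 277).

51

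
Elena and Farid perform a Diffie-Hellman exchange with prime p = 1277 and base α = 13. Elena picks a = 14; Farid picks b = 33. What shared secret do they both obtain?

1256

Farid sends B = α^b mod p = 13^33 mod 1277.
13^1 ≡ 13 (mod 1277)
13^2 = (13^1)^2 ≡ 13^2 = 169 ≡ 169 (mod 1277)
13^4 = (13^2)^2 ≡ 169^2 = 28561 ≡ 467 (mod 1277)
13^8 = (13^4)^2 ≡ 467^2 = 218089 ≡ 999 (mod 1277)
13^16 = (13^8)^2 ≡ 999^2 = 998001 ≡ 664 (mod 1277)
13^32 = (13^16)^2 ≡ 664^2 = 440896 ≡ 331 (mod 1277)
13^33 = 13^32 · 13^1 ≡ 331 · 13 ≡ 472 (mod 1277).
So B = 472. Elena then computes K = B^a mod p = 472^14 mod 1277.
472^1 ≡ 472 (mod 1277)
472^2 = (472^1)^2 ≡ 472^2 = 222784 ≡ 586 (mod 1277)
472^4 = (472^2)^2 ≡ 586^2 = 343396 ≡ 1160 (mod 1277)
472^8 = (472^4)^2 ≡ 1160^2 = 1345600 ≡ 919 (mod 1277)
472^14 = 472^8 · 472^4 · 472^2 ≡ 919 · 1160 · 586 ≡ 1256 (mod 1277).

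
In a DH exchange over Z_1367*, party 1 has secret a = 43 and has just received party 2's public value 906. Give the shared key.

888

Shared key K = 906^43 mod 1367.
906^1 ≡ 906 (mod 1367)
906^2 = (906^1)^2 ≡ 906^2 = 820836 ≡ 636 (mod 1367)
906^4 = (906^2)^2 ≡ 636^2 = 404496 ≡ 1231 (mod 1367)
906^8 = (906^4)^2 ≡ 1231^2 = 1515361 ≡ 725 (mod 1367)
906^16 = (906^8)^2 ≡ 725^2 = 525625 ≡ 697 (mod 1367)
906^32 = (906^16)^2 ≡ 697^2 = 485809 ≡ 524 (mod 1367)
906^43 = 906^32 · 906^8 · 906^2 · 906^1 ≡ 524 · 725 · 636 · 906 ≡ 888 (mod 1367).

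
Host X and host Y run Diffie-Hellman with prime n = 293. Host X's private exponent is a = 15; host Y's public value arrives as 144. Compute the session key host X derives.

Shared key K = 144^15 mod 293.
144^1 ≡ 144 (mod 293)
144^2 = (144^1)^2 ≡ 144^2 = 20736 ≡ 226 (mod 293)
144^4 = (144^2)^2 ≡ 226^2 = 51076 ≡ 94 (mod 293)
144^8 = (144^4)^2 ≡ 94^2 = 8836 ≡ 46 (mod 293)
144^15 = 144^8 · 144^4 · 144^2 · 144^1 ≡ 46 · 94 · 226 · 144 ≡ 267 (mod 293).

267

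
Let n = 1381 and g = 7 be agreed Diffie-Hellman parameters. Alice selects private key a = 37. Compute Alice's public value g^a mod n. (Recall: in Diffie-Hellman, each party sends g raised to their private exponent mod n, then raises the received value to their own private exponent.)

977

Public value = 7^37 mod 1381.
7^1 ≡ 7 (mod 1381)
7^2 = (7^1)^2 ≡ 7^2 = 49 ≡ 49 (mod 1381)
7^4 = (7^2)^2 ≡ 49^2 = 2401 ≡ 1020 (mod 1381)
7^8 = (7^4)^2 ≡ 1020^2 = 1040400 ≡ 507 (mod 1381)
7^16 = (7^8)^2 ≡ 507^2 = 257049 ≡ 183 (mod 1381)
7^32 = (7^16)^2 ≡ 183^2 = 33489 ≡ 345 (mod 1381)
7^37 = 7^32 · 7^4 · 7^1 ≡ 345 · 1020 · 7 ≡ 977 (mod 1381).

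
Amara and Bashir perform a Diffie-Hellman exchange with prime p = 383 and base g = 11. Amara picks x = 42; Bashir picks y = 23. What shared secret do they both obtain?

Amara sends A = g^x mod p = 11^42 mod 383.
11^1 ≡ 11 (mod 383)
11^2 = (11^1)^2 ≡ 11^2 = 121 ≡ 121 (mod 383)
11^4 = (11^2)^2 ≡ 121^2 = 14641 ≡ 87 (mod 383)
11^8 = (11^4)^2 ≡ 87^2 = 7569 ≡ 292 (mod 383)
11^16 = (11^8)^2 ≡ 292^2 = 85264 ≡ 238 (mod 383)
11^32 = (11^16)^2 ≡ 238^2 = 56644 ≡ 343 (mod 383)
11^42 = 11^32 · 11^8 · 11^2 ≡ 343 · 292 · 121 ≡ 373 (mod 383).
So A = 373. Bashir then computes K = A^y mod p = 373^23 mod 383.
373^1 ≡ 373 (mod 383)
373^2 = (373^1)^2 ≡ 373^2 = 139129 ≡ 100 (mod 383)
373^4 = (373^2)^2 ≡ 100^2 = 10000 ≡ 42 (mod 383)
373^8 = (373^4)^2 ≡ 42^2 = 1764 ≡ 232 (mod 383)
373^16 = (373^8)^2 ≡ 232^2 = 53824 ≡ 204 (mod 383)
373^23 = 373^16 · 373^4 · 373^2 · 373^1 ≡ 204 · 42 · 100 · 373 ≡ 93 (mod 383).

93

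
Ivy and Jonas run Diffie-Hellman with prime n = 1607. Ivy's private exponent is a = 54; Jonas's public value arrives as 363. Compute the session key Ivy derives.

1349

Shared key K = 363^54 mod 1607.
363^1 ≡ 363 (mod 1607)
363^2 = (363^1)^2 ≡ 363^2 = 131769 ≡ 1602 (mod 1607)
363^4 = (363^2)^2 ≡ 1602^2 = 2566404 ≡ 25 (mod 1607)
363^8 = (363^4)^2 ≡ 25^2 = 625 ≡ 625 (mod 1607)
363^16 = (363^8)^2 ≡ 625^2 = 390625 ≡ 124 (mod 1607)
363^32 = (363^16)^2 ≡ 124^2 = 15376 ≡ 913 (mod 1607)
363^54 = 363^32 · 363^16 · 363^4 · 363^2 ≡ 913 · 124 · 25 · 1602 ≡ 1349 (mod 1607).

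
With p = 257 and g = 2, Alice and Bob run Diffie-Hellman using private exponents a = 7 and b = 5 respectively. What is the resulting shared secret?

8

Bob sends B = g^b mod p = 2^5 mod 257.
2^1 ≡ 2 (mod 257)
2^2 = (2^1)^2 ≡ 2^2 = 4 ≡ 4 (mod 257)
2^4 = (2^2)^2 ≡ 4^2 = 16 ≡ 16 (mod 257)
2^5 = 2^4 · 2^1 ≡ 16 · 2 ≡ 32 (mod 257).
So B = 32. Alice then computes K = B^a mod p = 32^7 mod 257.
32^1 ≡ 32 (mod 257)
32^2 = (32^1)^2 ≡ 32^2 = 1024 ≡ 253 (mod 257)
32^4 = (32^2)^2 ≡ 253^2 = 64009 ≡ 16 (mod 257)
32^7 = 32^4 · 32^2 · 32^1 ≡ 16 · 253 · 32 ≡ 8 (mod 257).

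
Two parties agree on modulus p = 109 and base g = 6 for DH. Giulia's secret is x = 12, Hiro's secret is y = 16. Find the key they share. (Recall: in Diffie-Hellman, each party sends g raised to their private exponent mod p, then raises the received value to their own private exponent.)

66

Giulia sends A = g^x mod p = 6^12 mod 109.
6^1 ≡ 6 (mod 109)
6^2 = (6^1)^2 ≡ 6^2 = 36 ≡ 36 (mod 109)
6^4 = (6^2)^2 ≡ 36^2 = 1296 ≡ 97 (mod 109)
6^8 = (6^4)^2 ≡ 97^2 = 9409 ≡ 35 (mod 109)
6^12 = 6^8 · 6^4 ≡ 35 · 97 ≡ 16 (mod 109).
So A = 16. Hiro then computes K = A^y mod p = 16^16 mod 109.
16^1 ≡ 16 (mod 109)
16^2 = (16^1)^2 ≡ 16^2 = 256 ≡ 38 (mod 109)
16^4 = (16^2)^2 ≡ 38^2 = 1444 ≡ 27 (mod 109)
16^8 = (16^4)^2 ≡ 27^2 = 729 ≡ 75 (mod 109)
16^16 = (16^8)^2 ≡ 75^2 = 5625 ≡ 66 (mod 109)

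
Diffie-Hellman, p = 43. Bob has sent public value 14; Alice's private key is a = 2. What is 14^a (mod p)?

24

Shared key K = 14^2 mod 43.
14^1 ≡ 14 (mod 43)
14^2 = (14^1)^2 ≡ 14^2 = 196 ≡ 24 (mod 43)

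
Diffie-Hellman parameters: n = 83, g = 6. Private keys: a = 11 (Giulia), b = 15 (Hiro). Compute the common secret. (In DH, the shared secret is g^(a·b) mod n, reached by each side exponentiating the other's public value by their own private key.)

6

Hiro sends B = g^b mod n = 6^15 mod 83.
6^1 ≡ 6 (mod 83)
6^2 = (6^1)^2 ≡ 6^2 = 36 ≡ 36 (mod 83)
6^4 = (6^2)^2 ≡ 36^2 = 1296 ≡ 51 (mod 83)
6^8 = (6^4)^2 ≡ 51^2 = 2601 ≡ 28 (mod 83)
6^15 = 6^8 · 6^4 · 6^2 · 6^1 ≡ 28 · 51 · 36 · 6 ≡ 20 (mod 83).
So B = 20. Giulia then computes K = B^a mod n = 20^11 mod 83.
20^1 ≡ 20 (mod 83)
20^2 = (20^1)^2 ≡ 20^2 = 400 ≡ 68 (mod 83)
20^4 = (20^2)^2 ≡ 68^2 = 4624 ≡ 59 (mod 83)
20^8 = (20^4)^2 ≡ 59^2 = 3481 ≡ 78 (mod 83)
20^11 = 20^8 · 20^2 · 20^1 ≡ 78 · 68 · 20 ≡ 6 (mod 83).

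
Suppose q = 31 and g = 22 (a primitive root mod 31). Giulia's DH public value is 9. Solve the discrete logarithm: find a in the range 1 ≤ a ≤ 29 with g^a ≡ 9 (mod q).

Try successive powers of 22 modulo 31:
22^1 ≡ 22
22^2 ≡ 19
22^3 ≡ 15
22^4 ≡ 20
22^5 ≡ 6
22^6 ≡ 8
22^7 ≡ 21
22^8 ≡ 28
22^9 ≡ 27
22^10 ≡ 5
22^11 ≡ 17
22^12 ≡ 2
22^13 ≡ 13
22^14 ≡ 7
22^15 ≡ 30
22^16 ≡ 9
Found: a = 16.

16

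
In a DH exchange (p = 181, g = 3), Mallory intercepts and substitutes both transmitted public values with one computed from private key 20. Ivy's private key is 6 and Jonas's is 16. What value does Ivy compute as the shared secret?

Ivy receives Mallory's public value M = 3^20 mod 181 instead of the honest one.
3^1 ≡ 3 (mod 181)
3^2 = (3^1)^2 ≡ 3^2 = 9 ≡ 9 (mod 181)
3^4 = (3^2)^2 ≡ 9^2 = 81 ≡ 81 (mod 181)
3^8 = (3^4)^2 ≡ 81^2 = 6561 ≡ 45 (mod 181)
3^16 = (3^8)^2 ≡ 45^2 = 2025 ≡ 34 (mod 181)
3^20 = 3^16 · 3^4 ≡ 34 · 81 ≡ 39 (mod 181).
So M = 39. Ivy computes K = M^6 mod 181.
39^1 ≡ 39 (mod 181)
39^2 = (39^1)^2 ≡ 39^2 = 1521 ≡ 73 (mod 181)
39^4 = (39^2)^2 ≡ 73^2 = 5329 ≡ 80 (mod 181)
39^6 = 39^4 · 39^2 ≡ 80 · 73 ≡ 48 (mod 181).

48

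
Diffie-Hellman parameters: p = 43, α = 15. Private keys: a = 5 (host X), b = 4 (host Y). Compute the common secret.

Host Y sends B = α^b mod p = 15^4 mod 43.
15^1 ≡ 15 (mod 43)
15^2 = (15^1)^2 ≡ 15^2 = 225 ≡ 10 (mod 43)
15^4 = (15^2)^2 ≡ 10^2 = 100 ≡ 14 (mod 43)
So B = 14. Host X then computes K = B^a mod p = 14^5 mod 43.
14^1 ≡ 14 (mod 43)
14^2 = (14^1)^2 ≡ 14^2 = 196 ≡ 24 (mod 43)
14^4 = (14^2)^2 ≡ 24^2 = 576 ≡ 17 (mod 43)
14^5 = 14^4 · 14^1 ≡ 17 · 14 ≡ 23 (mod 43).

23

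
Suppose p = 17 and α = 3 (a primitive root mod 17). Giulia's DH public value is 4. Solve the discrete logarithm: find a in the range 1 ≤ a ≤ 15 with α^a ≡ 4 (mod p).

12

Try successive powers of 3 modulo 17:
3^1 ≡ 3
3^2 ≡ 9
3^3 ≡ 10
3^4 ≡ 13
3^5 ≡ 5
3^6 ≡ 15
3^7 ≡ 11
3^8 ≡ 16
3^9 ≡ 14
3^10 ≡ 8
3^11 ≡ 7
3^12 ≡ 4
Found: a = 12.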